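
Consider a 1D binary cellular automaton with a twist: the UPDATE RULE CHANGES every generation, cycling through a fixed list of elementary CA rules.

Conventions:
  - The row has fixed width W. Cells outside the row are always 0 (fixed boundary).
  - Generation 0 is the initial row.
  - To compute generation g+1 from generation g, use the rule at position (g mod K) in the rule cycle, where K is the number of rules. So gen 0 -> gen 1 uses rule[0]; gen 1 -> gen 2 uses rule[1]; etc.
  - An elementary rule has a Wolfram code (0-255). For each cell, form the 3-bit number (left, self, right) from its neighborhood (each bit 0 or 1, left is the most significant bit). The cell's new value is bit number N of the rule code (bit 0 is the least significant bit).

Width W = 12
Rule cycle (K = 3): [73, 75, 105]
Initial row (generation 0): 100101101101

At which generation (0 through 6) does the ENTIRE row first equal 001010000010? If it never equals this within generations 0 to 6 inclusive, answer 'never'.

Answer: never

Derivation:
Gen 0: 100101101101
Gen 1 (rule 73): 000001101100
Gen 2 (rule 75): 111111101101
Gen 3 (rule 105): 100000111110
Gen 4 (rule 73): 001110100010
Gen 5 (rule 75): 111010001100
Gen 6 (rule 105): 101100101101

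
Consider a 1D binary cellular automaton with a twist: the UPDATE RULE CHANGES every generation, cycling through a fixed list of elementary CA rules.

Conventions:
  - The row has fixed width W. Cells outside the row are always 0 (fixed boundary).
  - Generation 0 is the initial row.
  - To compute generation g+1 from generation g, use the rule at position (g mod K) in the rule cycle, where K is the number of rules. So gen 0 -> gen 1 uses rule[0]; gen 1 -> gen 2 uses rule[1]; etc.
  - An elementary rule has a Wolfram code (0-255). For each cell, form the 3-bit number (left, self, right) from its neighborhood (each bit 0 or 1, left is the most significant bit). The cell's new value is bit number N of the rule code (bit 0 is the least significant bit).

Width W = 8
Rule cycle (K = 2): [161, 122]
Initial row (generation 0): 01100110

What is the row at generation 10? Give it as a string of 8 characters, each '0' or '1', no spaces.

Answer: 10000001

Derivation:
Gen 0: 01100110
Gen 1 (rule 161): 00000000
Gen 2 (rule 122): 00000000
Gen 3 (rule 161): 11111111
Gen 4 (rule 122): 10000001
Gen 5 (rule 161): 00111100
Gen 6 (rule 122): 01100110
Gen 7 (rule 161): 00000000
Gen 8 (rule 122): 00000000
Gen 9 (rule 161): 11111111
Gen 10 (rule 122): 10000001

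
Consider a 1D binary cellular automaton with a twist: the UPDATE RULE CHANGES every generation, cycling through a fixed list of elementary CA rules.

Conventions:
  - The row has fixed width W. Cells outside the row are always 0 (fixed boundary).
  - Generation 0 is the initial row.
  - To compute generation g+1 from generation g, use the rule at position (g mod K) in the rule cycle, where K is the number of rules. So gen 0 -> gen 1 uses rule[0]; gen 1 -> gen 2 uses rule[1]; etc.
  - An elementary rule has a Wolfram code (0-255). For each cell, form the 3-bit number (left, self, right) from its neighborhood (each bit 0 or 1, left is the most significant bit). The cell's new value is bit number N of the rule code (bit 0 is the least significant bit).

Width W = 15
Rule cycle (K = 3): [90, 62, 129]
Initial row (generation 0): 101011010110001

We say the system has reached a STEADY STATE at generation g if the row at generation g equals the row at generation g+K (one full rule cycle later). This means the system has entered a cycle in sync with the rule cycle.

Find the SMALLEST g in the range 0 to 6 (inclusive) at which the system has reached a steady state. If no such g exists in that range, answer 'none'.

Gen 0: 101011010110001
Gen 1 (rule 90): 000011000111010
Gen 2 (rule 62): 000110101100111
Gen 3 (rule 129): 110000000000010
Gen 4 (rule 90): 111000000000101
Gen 5 (rule 62): 100100000001111
Gen 6 (rule 129): 000001111100110
Gen 7 (rule 90): 000011000111111
Gen 8 (rule 62): 000110101100000
Gen 9 (rule 129): 110000000001111

Answer: none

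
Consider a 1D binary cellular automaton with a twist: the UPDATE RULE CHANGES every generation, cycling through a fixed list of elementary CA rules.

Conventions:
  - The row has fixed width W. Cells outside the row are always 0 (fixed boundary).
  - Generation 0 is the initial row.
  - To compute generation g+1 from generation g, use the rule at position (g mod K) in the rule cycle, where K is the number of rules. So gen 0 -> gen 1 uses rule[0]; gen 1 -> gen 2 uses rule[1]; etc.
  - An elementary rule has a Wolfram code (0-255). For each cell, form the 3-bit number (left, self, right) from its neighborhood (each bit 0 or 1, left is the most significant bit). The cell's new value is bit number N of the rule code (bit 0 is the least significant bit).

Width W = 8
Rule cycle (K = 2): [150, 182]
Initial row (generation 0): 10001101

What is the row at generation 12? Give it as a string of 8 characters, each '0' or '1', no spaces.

Answer: 11100111

Derivation:
Gen 0: 10001101
Gen 1 (rule 150): 11010001
Gen 2 (rule 182): 00111011
Gen 3 (rule 150): 01010000
Gen 4 (rule 182): 11111000
Gen 5 (rule 150): 01110100
Gen 6 (rule 182): 10101110
Gen 7 (rule 150): 10100101
Gen 8 (rule 182): 11111111
Gen 9 (rule 150): 01111110
Gen 10 (rule 182): 10111101
Gen 11 (rule 150): 10011001
Gen 12 (rule 182): 11100111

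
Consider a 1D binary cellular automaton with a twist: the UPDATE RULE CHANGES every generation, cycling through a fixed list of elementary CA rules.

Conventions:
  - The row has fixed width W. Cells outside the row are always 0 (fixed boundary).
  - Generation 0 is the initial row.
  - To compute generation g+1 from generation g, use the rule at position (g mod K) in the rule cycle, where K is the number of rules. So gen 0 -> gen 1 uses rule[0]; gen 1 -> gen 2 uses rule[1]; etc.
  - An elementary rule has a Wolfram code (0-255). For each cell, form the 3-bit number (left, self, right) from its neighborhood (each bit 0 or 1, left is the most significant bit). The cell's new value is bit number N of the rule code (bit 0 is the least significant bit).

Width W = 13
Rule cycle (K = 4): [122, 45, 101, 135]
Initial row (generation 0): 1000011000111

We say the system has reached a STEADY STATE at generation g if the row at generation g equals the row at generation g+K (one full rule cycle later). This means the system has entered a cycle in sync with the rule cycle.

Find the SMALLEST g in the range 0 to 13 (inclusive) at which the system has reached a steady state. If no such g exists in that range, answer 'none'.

Gen 0: 1000011000111
Gen 1 (rule 122): 0100111101101
Gen 2 (rule 45): 0100100011011
Gen 3 (rule 101): 0100101001101
Gen 4 (rule 135): 1101101010001
Gen 5 (rule 122): 1111110101010
Gen 6 (rule 45): 1000001111110
Gen 7 (rule 101): 1011100000010
Gen 8 (rule 135): 1001001111110
Gen 9 (rule 122): 0110111000011
Gen 10 (rule 45): 0101100011010
Gen 11 (rule 101): 0110101001110
Gen 12 (rule 135): 1000101010100
Gen 13 (rule 122): 0101010101010
Gen 14 (rule 45): 0111111111110
Gen 15 (rule 101): 0000000000010
Gen 16 (rule 135): 1111111111110
Gen 17 (rule 122): 1000000000011

Answer: none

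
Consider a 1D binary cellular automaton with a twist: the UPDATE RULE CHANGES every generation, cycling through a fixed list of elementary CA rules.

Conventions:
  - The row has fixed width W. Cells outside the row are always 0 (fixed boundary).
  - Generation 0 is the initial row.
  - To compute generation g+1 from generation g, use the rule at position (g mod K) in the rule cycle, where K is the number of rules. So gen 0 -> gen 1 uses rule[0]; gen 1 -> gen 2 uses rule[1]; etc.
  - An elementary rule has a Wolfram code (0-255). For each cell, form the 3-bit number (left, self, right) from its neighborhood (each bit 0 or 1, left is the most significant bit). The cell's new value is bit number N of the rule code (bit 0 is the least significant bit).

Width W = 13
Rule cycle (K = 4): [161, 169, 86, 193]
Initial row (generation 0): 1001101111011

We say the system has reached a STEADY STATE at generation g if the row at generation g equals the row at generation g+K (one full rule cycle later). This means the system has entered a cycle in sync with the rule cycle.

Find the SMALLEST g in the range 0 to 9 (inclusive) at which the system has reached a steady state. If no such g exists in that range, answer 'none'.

Gen 0: 1001101111011
Gen 1 (rule 161): 0000010110100
Gen 2 (rule 169): 1111001101001
Gen 3 (rule 86): 0001110101111
Gen 4 (rule 193): 1100110000111
Gen 5 (rule 161): 0000000110010
Gen 6 (rule 169): 1111110100000
Gen 7 (rule 86): 0000010110000
Gen 8 (rule 193): 1111000010111
Gen 9 (rule 161): 0110011001010
Gen 10 (rule 169): 0100010000100
Gen 11 (rule 86): 1110111001110
Gen 12 (rule 193): 0110011000110
Gen 13 (rule 161): 0000000010000

Answer: none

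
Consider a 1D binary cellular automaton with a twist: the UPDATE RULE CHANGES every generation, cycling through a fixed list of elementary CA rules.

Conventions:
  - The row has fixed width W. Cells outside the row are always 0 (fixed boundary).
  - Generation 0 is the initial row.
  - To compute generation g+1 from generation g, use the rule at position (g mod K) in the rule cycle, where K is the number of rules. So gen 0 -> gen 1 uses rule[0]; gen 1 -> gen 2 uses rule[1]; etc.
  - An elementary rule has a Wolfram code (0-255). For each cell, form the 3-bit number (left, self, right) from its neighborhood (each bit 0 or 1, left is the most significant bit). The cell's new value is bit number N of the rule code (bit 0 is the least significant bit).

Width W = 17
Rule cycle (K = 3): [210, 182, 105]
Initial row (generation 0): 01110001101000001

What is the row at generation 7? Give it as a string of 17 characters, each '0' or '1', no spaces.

Gen 0: 01110001101000001
Gen 1 (rule 210): 10111010100100010
Gen 2 (rule 182): 11010111111110111
Gen 3 (rule 105): 11101100000011101
Gen 4 (rule 210): 01100110000101100
Gen 5 (rule 182): 10011001001110010
Gen 6 (rule 105): 00011000001010000
Gen 7 (rule 210): 00101100010001000

Answer: 00101100010001000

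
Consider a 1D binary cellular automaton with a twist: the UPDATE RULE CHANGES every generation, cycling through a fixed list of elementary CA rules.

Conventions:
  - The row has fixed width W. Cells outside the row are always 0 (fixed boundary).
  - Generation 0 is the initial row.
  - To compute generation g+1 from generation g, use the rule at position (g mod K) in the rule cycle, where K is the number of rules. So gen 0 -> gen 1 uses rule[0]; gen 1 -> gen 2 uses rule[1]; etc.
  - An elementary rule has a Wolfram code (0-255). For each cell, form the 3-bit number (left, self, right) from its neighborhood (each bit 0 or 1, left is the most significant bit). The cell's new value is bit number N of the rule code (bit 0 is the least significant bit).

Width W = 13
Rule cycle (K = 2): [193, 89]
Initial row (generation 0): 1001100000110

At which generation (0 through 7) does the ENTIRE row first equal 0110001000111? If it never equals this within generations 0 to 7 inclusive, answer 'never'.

Answer: never

Derivation:
Gen 0: 1001100000110
Gen 1 (rule 193): 0000101110010
Gen 2 (rule 89): 1110001011001
Gen 3 (rule 193): 0110100001000
Gen 4 (rule 89): 0110011100111
Gen 5 (rule 193): 0010001100011
Gen 6 (rule 89): 1001101111011
Gen 7 (rule 193): 0000100111001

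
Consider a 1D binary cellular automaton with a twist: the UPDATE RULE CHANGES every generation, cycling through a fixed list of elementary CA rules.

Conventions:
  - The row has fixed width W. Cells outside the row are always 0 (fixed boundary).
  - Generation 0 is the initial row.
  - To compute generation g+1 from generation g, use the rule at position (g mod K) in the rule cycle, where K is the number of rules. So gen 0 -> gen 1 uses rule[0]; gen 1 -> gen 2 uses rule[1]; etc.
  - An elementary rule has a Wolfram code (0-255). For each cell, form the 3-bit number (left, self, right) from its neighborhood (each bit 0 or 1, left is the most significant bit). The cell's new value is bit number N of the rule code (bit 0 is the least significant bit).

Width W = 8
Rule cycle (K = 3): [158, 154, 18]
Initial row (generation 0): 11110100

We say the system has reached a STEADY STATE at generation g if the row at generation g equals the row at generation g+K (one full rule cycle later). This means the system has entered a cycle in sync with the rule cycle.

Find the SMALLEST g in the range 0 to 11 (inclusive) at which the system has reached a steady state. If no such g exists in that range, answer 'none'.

Gen 0: 11110100
Gen 1 (rule 158): 11100110
Gen 2 (rule 154): 11011101
Gen 3 (rule 18): 00000000
Gen 4 (rule 158): 00000000
Gen 5 (rule 154): 00000000
Gen 6 (rule 18): 00000000
Gen 7 (rule 158): 00000000
Gen 8 (rule 154): 00000000
Gen 9 (rule 18): 00000000
Gen 10 (rule 158): 00000000
Gen 11 (rule 154): 00000000
Gen 12 (rule 18): 00000000
Gen 13 (rule 158): 00000000
Gen 14 (rule 154): 00000000

Answer: 3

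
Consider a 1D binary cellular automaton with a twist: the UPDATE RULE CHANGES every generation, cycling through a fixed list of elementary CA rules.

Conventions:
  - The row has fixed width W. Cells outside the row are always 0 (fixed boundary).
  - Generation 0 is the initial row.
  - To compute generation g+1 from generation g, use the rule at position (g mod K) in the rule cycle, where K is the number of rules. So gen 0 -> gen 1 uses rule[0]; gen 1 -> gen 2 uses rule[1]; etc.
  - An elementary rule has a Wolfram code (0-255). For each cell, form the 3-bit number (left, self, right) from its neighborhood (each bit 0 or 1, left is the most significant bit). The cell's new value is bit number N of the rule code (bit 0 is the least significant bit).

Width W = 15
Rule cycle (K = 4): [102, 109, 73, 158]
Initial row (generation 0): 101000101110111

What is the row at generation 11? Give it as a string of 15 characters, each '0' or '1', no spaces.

Answer: 000010100101011

Derivation:
Gen 0: 101000101110111
Gen 1 (rule 102): 111001110011001
Gen 2 (rule 109): 101001010011001
Gen 3 (rule 73): 000000000011000
Gen 4 (rule 158): 000000000110100
Gen 5 (rule 102): 000000001011100
Gen 6 (rule 109): 111111101110101
Gen 7 (rule 73): 100000101010000
Gen 8 (rule 158): 110001101011000
Gen 9 (rule 102): 010010111101000
Gen 10 (rule 109): 010011100111011
Gen 11 (rule 73): 000010100101011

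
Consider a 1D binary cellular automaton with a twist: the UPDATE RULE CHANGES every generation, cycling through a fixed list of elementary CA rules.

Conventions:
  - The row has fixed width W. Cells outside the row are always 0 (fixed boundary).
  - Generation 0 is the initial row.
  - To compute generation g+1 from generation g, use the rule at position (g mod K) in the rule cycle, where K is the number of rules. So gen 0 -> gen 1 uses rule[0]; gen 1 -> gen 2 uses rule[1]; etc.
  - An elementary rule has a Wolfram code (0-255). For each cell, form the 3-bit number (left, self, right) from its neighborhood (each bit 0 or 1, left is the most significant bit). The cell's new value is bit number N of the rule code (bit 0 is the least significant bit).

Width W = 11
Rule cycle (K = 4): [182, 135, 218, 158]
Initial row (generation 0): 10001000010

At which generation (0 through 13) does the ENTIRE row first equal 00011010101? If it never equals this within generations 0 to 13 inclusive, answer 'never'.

Gen 0: 10001000010
Gen 1 (rule 182): 11011100111
Gen 2 (rule 135): 00001001010
Gen 3 (rule 218): 00010110001
Gen 4 (rule 158): 00110101011
Gen 5 (rule 182): 01001111100
Gen 6 (rule 135): 11010111001
Gen 7 (rule 218): 11000111110
Gen 8 (rule 158): 10101111101
Gen 9 (rule 182): 11110111011
Gen 10 (rule 135): 01100010000
Gen 11 (rule 218): 11110101000
Gen 12 (rule 158): 11100101100
Gen 13 (rule 182): 01011110010

Answer: never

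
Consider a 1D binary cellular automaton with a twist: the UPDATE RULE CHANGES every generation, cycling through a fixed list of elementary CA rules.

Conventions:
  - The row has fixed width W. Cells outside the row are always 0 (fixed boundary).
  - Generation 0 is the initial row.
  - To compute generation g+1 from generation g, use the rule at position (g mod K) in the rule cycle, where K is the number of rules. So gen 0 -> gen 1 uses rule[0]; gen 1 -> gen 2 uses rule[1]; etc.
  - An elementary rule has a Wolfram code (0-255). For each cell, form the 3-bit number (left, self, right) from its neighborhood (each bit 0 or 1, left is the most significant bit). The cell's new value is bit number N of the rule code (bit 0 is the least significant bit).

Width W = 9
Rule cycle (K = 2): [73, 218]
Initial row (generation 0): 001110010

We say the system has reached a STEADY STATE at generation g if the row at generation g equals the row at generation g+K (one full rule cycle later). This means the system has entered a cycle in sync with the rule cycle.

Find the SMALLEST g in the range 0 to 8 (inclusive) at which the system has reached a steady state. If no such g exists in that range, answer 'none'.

Gen 0: 001110010
Gen 1 (rule 73): 101010000
Gen 2 (rule 218): 000001000
Gen 3 (rule 73): 111100011
Gen 4 (rule 218): 111110111
Gen 5 (rule 73): 100010101
Gen 6 (rule 218): 010100000
Gen 7 (rule 73): 000001111
Gen 8 (rule 218): 000011111
Gen 9 (rule 73): 111010001
Gen 10 (rule 218): 111001010

Answer: none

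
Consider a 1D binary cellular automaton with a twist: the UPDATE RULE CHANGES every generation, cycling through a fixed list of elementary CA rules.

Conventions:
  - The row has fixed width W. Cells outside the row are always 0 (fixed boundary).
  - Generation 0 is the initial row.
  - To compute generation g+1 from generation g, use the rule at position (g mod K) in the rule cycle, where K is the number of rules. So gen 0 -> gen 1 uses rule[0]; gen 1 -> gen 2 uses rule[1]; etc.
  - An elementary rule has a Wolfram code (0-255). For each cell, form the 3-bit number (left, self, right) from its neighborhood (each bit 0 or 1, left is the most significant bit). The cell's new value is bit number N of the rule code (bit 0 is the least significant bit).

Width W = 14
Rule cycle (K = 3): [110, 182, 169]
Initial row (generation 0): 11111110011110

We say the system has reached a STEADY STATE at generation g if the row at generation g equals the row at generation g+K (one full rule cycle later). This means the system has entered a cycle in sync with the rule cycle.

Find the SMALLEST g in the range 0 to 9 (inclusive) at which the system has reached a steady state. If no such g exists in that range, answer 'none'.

Answer: none

Derivation:
Gen 0: 11111110011110
Gen 1 (rule 110): 10000010110010
Gen 2 (rule 182): 11000111001111
Gen 3 (rule 169): 10010110001110
Gen 4 (rule 110): 10111110011010
Gen 5 (rule 182): 11011101100111
Gen 6 (rule 169): 10111011000110
Gen 7 (rule 110): 11101111001110
Gen 8 (rule 182): 01010110110101
Gen 9 (rule 169): 00101101101010
Gen 10 (rule 110): 01111111111110
Gen 11 (rule 182): 10111111111101
Gen 12 (rule 169): 01111111111010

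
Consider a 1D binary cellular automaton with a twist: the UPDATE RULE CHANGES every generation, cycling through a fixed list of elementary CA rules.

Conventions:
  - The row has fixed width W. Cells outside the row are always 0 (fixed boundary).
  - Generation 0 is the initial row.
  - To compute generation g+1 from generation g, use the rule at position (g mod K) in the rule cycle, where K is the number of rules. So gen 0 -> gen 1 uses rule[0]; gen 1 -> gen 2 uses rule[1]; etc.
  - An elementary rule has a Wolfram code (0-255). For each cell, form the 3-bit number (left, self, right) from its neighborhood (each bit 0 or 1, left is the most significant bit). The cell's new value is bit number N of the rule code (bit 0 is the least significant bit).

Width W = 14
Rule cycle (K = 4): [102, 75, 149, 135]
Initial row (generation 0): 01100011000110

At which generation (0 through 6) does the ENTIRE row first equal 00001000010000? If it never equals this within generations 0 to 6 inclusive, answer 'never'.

Answer: 2

Derivation:
Gen 0: 01100011000110
Gen 1 (rule 102): 10100101001010
Gen 2 (rule 75): 00001000010000
Gen 3 (rule 149): 11101111011111
Gen 4 (rule 135): 01000110001110
Gen 5 (rule 102): 11001010010010
Gen 6 (rule 75): 11010000100100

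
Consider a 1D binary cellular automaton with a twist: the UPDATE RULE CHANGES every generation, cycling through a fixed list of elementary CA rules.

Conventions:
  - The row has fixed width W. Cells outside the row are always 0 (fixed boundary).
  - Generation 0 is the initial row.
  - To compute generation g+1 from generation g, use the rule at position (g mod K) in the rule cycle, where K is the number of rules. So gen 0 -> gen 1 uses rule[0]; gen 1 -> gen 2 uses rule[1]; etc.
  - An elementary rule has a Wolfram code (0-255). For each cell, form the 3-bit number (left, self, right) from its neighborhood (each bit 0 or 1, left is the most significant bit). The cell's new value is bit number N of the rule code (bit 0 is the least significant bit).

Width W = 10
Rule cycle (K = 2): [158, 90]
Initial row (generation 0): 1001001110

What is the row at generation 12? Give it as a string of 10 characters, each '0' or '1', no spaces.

Answer: 0111101011

Derivation:
Gen 0: 1001001110
Gen 1 (rule 158): 1111111101
Gen 2 (rule 90): 1000000100
Gen 3 (rule 158): 1100001110
Gen 4 (rule 90): 1110011011
Gen 5 (rule 158): 1101110010
Gen 6 (rule 90): 1101011101
Gen 7 (rule 158): 1001011001
Gen 8 (rule 90): 0110011110
Gen 9 (rule 158): 1101111101
Gen 10 (rule 90): 1101000100
Gen 11 (rule 158): 1001101110
Gen 12 (rule 90): 0111101011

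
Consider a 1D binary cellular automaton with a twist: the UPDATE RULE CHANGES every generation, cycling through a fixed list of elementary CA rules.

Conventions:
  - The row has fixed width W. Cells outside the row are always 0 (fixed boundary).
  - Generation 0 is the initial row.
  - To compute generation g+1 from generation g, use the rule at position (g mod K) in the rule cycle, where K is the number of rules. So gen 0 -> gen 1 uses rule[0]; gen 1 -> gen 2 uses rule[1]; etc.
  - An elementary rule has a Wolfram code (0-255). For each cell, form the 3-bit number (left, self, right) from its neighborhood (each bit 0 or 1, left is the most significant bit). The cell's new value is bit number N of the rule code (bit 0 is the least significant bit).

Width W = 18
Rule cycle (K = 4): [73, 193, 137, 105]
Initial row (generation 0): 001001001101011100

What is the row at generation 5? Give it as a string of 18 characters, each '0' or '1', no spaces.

Gen 0: 001001001101011100
Gen 1 (rule 73): 100000001100010101
Gen 2 (rule 193): 001111100101000000
Gen 3 (rule 137): 101111000000011111
Gen 4 (rule 105): 011001011111010001
Gen 5 (rule 73): 011000010001000100

Answer: 011000010001000100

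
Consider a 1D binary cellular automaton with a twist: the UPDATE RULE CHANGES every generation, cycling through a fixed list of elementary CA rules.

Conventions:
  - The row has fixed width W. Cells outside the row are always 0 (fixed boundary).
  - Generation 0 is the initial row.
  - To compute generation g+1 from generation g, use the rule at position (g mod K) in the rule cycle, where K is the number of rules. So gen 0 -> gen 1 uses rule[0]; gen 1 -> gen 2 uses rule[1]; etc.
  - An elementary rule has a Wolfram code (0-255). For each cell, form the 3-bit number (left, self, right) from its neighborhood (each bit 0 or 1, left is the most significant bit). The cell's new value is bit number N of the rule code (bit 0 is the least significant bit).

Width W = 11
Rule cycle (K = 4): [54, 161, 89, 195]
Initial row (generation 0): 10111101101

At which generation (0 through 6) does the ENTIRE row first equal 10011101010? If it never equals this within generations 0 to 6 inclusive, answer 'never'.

Answer: never

Derivation:
Gen 0: 10111101101
Gen 1 (rule 54): 11000010011
Gen 2 (rule 161): 00011000000
Gen 3 (rule 89): 11011111111
Gen 4 (rule 195): 01001111111
Gen 5 (rule 54): 11110000000
Gen 6 (rule 161): 01100111111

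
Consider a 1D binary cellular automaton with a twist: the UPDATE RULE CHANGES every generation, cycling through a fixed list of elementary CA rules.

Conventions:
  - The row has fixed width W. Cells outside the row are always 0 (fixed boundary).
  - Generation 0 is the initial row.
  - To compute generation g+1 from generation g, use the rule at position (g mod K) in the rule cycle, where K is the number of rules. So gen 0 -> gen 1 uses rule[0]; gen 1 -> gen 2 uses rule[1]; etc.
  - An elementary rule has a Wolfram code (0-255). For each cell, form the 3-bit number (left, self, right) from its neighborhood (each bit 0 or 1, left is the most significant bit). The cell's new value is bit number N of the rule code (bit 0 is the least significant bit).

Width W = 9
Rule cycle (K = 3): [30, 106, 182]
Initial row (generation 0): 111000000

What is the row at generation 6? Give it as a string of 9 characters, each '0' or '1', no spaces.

Gen 0: 111000000
Gen 1 (rule 30): 100100000
Gen 2 (rule 106): 001000000
Gen 3 (rule 182): 011100000
Gen 4 (rule 30): 110010000
Gen 5 (rule 106): 110100000
Gen 6 (rule 182): 001110000

Answer: 001110000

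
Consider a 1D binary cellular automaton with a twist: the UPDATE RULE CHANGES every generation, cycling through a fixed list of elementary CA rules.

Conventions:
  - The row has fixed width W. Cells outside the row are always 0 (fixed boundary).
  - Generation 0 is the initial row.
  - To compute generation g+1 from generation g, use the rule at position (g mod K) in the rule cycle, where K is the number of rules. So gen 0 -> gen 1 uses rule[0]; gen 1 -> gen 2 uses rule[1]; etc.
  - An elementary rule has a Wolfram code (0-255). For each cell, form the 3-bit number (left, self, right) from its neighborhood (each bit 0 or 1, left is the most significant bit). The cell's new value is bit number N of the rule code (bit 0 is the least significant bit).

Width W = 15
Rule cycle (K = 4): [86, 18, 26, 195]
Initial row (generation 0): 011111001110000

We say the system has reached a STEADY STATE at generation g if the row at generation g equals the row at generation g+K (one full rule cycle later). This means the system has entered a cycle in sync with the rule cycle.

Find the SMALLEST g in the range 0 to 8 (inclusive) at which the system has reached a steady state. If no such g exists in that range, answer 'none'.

Answer: none

Derivation:
Gen 0: 011111001110000
Gen 1 (rule 86): 100001110011000
Gen 2 (rule 18): 010010001100100
Gen 3 (rule 26): 101101011011010
Gen 4 (rule 195): 000100001001000
Gen 5 (rule 86): 001110011111100
Gen 6 (rule 18): 010001100000010
Gen 7 (rule 26): 101011010000101
Gen 8 (rule 195): 000001000111000
Gen 9 (rule 86): 000011101001100
Gen 10 (rule 18): 000100000110010
Gen 11 (rule 26): 001010001101101
Gen 12 (rule 195): 110000110100100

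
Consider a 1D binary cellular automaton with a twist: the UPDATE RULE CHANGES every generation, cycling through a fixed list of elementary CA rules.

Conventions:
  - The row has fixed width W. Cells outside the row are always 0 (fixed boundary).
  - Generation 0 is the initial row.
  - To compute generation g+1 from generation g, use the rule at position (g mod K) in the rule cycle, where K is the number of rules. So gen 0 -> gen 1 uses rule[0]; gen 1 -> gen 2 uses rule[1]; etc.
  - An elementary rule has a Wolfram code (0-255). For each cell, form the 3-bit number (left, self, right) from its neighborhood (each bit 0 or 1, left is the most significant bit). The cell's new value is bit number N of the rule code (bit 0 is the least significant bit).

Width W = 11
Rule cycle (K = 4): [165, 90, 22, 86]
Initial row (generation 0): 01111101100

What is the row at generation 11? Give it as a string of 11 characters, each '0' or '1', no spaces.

Gen 0: 01111101100
Gen 1 (rule 165): 00111010001
Gen 2 (rule 90): 01101001010
Gen 3 (rule 22): 10001111011
Gen 4 (rule 86): 11010001001
Gen 5 (rule 165): 00110101001
Gen 6 (rule 90): 01110000110
Gen 7 (rule 22): 10001001001
Gen 8 (rule 86): 11011111111
Gen 9 (rule 165): 00101111110
Gen 10 (rule 90): 01001000011
Gen 11 (rule 22): 11111100100

Answer: 11111100100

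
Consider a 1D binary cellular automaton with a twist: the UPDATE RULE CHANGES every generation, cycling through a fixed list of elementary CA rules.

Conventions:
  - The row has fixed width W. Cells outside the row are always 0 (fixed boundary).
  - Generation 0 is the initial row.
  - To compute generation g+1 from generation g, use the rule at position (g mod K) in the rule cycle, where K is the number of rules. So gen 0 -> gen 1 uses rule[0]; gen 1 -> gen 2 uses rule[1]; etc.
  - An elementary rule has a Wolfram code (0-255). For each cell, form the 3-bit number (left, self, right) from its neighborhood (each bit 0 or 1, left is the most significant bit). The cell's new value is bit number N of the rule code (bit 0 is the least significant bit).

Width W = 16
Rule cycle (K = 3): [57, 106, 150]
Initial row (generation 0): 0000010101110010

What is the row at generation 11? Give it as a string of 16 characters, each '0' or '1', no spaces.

Gen 0: 0000010101110010
Gen 1 (rule 57): 1111001011001001
Gen 2 (rule 106): 1001010111010010
Gen 3 (rule 150): 1111010010011111
Gen 4 (rule 57): 1000101001010000
Gen 5 (rule 106): 0001010010100000
Gen 6 (rule 150): 0011011110110000
Gen 7 (rule 57): 1010110001101111
Gen 8 (rule 106): 0101110011111001
Gen 9 (rule 150): 1100101101110111
Gen 10 (rule 57): 1010011011001100
Gen 11 (rule 106): 0100111111011100

Answer: 0100111111011100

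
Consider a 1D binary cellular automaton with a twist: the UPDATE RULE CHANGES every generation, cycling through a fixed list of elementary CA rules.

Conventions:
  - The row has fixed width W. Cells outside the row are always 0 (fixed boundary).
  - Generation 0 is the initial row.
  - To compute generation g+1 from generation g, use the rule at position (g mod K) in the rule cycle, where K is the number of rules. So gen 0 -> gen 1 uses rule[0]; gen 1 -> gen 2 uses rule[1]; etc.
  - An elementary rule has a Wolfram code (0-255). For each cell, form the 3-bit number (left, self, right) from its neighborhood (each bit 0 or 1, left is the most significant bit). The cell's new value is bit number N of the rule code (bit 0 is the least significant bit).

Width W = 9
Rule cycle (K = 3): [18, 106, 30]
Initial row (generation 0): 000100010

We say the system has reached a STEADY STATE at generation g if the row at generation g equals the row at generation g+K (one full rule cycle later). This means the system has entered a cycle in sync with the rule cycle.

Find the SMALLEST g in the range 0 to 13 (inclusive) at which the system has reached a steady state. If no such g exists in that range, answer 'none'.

Gen 0: 000100010
Gen 1 (rule 18): 001010101
Gen 2 (rule 106): 010101010
Gen 3 (rule 30): 110101011
Gen 4 (rule 18): 000000000
Gen 5 (rule 106): 000000000
Gen 6 (rule 30): 000000000
Gen 7 (rule 18): 000000000
Gen 8 (rule 106): 000000000
Gen 9 (rule 30): 000000000
Gen 10 (rule 18): 000000000
Gen 11 (rule 106): 000000000
Gen 12 (rule 30): 000000000
Gen 13 (rule 18): 000000000
Gen 14 (rule 106): 000000000
Gen 15 (rule 30): 000000000
Gen 16 (rule 18): 000000000

Answer: 4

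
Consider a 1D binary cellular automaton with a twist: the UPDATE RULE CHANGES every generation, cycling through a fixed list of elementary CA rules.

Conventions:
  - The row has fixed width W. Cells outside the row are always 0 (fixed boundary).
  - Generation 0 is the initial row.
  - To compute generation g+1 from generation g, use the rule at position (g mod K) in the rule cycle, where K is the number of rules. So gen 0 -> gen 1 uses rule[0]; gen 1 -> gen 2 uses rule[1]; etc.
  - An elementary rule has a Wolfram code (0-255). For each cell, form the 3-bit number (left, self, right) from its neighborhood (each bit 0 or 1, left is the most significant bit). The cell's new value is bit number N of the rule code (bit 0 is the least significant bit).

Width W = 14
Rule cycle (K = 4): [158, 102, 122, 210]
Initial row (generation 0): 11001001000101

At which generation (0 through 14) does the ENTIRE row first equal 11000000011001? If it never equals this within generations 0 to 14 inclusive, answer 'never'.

Answer: 10

Derivation:
Gen 0: 11001001000101
Gen 1 (rule 158): 10111111101101
Gen 2 (rule 102): 11000000110111
Gen 3 (rule 122): 11100001111101
Gen 4 (rule 210): 01110010111100
Gen 5 (rule 158): 11101110111010
Gen 6 (rule 102): 00110011001110
Gen 7 (rule 122): 01111111111011
Gen 8 (rule 210): 10111111111001
Gen 9 (rule 158): 10111111110111
Gen 10 (rule 102): 11000000011001
Gen 11 (rule 122): 11100000111110
Gen 12 (rule 210): 01110001011111
Gen 13 (rule 158): 11101011011110
Gen 14 (rule 102): 00111101100010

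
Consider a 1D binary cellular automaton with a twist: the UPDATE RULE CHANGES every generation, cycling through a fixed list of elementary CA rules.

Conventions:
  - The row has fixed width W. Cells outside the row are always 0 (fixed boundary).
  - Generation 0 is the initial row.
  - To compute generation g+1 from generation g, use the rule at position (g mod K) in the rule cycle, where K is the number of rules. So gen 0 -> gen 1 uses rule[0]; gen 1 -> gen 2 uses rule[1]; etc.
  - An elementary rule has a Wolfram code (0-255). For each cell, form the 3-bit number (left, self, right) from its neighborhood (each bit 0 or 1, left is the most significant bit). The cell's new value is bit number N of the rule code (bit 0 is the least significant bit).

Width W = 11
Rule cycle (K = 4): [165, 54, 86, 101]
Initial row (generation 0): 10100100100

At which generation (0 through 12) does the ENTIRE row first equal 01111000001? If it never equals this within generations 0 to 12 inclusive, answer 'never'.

Gen 0: 10100100100
Gen 1 (rule 165): 11100100101
Gen 2 (rule 54): 00011111111
Gen 3 (rule 86): 00100000001
Gen 4 (rule 101): 10101111101
Gen 5 (rule 165): 11110111011
Gen 6 (rule 54): 00001000100
Gen 7 (rule 86): 00011101110
Gen 8 (rule 101): 11000110010
Gen 9 (rule 165): 00010000010
Gen 10 (rule 54): 00111000111
Gen 11 (rule 86): 01001101001
Gen 12 (rule 101): 01000111001

Answer: never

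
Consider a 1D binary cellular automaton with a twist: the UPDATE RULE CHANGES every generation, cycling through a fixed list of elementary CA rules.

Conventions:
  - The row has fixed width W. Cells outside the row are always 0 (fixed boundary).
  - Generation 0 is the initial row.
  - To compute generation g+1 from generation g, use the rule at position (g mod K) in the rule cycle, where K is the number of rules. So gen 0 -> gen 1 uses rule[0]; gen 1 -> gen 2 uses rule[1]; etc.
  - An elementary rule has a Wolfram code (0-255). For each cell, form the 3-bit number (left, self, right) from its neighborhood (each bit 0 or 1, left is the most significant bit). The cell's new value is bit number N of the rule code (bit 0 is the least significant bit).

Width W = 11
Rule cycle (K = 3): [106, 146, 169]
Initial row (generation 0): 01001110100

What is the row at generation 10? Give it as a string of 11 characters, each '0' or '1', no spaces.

Gen 0: 01001110100
Gen 1 (rule 106): 10011011000
Gen 2 (rule 146): 01100000100
Gen 3 (rule 169): 01001110001
Gen 4 (rule 106): 10011010010
Gen 5 (rule 146): 01100001101
Gen 6 (rule 169): 01001101010
Gen 7 (rule 106): 10011110100
Gen 8 (rule 146): 01101100010
Gen 9 (rule 169): 01011001000
Gen 10 (rule 106): 10111010000

Answer: 10111010000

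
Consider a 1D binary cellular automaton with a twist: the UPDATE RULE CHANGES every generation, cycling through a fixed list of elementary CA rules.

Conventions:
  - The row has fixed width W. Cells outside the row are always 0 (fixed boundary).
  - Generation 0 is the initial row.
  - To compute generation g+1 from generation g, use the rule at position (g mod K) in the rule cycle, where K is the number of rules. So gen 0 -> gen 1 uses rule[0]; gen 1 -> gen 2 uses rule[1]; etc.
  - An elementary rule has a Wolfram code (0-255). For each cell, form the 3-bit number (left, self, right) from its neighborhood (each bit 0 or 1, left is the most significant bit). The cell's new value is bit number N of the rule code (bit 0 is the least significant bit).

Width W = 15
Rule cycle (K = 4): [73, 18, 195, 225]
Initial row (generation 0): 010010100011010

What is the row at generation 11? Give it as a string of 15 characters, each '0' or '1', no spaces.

Answer: 111111111001100

Derivation:
Gen 0: 010010100011010
Gen 1 (rule 73): 000000001011000
Gen 2 (rule 18): 000000010000100
Gen 3 (rule 195): 111111100111001
Gen 4 (rule 225): 011111100011000
Gen 5 (rule 73): 010000101011011
Gen 6 (rule 18): 101001000000000
Gen 7 (rule 195): 000010011111111
Gen 8 (rule 225): 111000001111111
Gen 9 (rule 73): 101011101000001
Gen 10 (rule 18): 000000000100010
Gen 11 (rule 195): 111111111001100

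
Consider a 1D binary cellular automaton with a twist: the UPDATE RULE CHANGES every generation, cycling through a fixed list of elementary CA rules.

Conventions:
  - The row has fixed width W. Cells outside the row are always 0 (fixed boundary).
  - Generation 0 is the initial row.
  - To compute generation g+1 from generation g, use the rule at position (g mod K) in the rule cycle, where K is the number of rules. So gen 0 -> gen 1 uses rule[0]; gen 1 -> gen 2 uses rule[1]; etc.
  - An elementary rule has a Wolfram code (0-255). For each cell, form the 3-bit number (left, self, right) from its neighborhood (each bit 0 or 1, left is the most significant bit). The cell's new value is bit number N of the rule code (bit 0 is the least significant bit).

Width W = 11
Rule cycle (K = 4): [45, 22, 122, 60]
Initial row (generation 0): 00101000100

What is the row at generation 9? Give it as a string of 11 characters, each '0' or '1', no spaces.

Answer: 10000101101

Derivation:
Gen 0: 00101000100
Gen 1 (rule 45): 10111010101
Gen 2 (rule 22): 10000010101
Gen 3 (rule 122): 01000101010
Gen 4 (rule 60): 01100111111
Gen 5 (rule 45): 01000100000
Gen 6 (rule 22): 11101110000
Gen 7 (rule 122): 10111011000
Gen 8 (rule 60): 11100110100
Gen 9 (rule 45): 10000101101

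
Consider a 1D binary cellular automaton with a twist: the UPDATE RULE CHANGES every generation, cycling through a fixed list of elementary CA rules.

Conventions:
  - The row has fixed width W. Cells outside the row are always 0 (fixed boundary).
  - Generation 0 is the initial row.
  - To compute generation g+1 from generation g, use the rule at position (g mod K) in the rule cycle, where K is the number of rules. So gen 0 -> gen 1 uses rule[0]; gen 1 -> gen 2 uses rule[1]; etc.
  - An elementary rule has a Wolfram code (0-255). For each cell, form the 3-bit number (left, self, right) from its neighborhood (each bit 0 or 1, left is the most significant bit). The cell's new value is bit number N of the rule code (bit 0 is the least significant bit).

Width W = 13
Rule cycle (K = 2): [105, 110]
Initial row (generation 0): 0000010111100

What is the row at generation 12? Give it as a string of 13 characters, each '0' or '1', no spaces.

Gen 0: 0000010111100
Gen 1 (rule 105): 1111001100101
Gen 2 (rule 110): 1001011101111
Gen 3 (rule 105): 0000110111001
Gen 4 (rule 110): 0001111101011
Gen 5 (rule 105): 1101000110111
Gen 6 (rule 110): 1111001111101
Gen 7 (rule 105): 1001001000110
Gen 8 (rule 110): 1011011001110
Gen 9 (rule 105): 0111111001010
Gen 10 (rule 110): 1100001011110
Gen 11 (rule 105): 1101100110010
Gen 12 (rule 110): 1111101110110

Answer: 1111101110110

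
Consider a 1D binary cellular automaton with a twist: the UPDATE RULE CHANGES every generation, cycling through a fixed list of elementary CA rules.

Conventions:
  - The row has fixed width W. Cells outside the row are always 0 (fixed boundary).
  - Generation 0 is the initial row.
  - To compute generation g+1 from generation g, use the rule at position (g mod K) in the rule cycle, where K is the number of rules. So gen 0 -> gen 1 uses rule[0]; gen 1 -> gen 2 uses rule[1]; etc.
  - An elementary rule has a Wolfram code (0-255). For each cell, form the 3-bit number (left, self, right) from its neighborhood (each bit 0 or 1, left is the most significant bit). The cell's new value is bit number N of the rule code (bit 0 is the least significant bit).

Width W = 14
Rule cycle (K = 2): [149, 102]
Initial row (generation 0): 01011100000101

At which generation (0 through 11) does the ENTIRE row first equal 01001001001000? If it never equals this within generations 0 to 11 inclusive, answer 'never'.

Gen 0: 01011100000101
Gen 1 (rule 149): 01001011110101
Gen 2 (rule 102): 11011100011111
Gen 3 (rule 149): 00001011001110
Gen 4 (rule 102): 00011101010010
Gen 5 (rule 149): 11001001011011
Gen 6 (rule 102): 01011011101101
Gen 7 (rule 149): 01000001000001
Gen 8 (rule 102): 11000011000011
Gen 9 (rule 149): 00111000111000
Gen 10 (rule 102): 01001001001000
Gen 11 (rule 149): 01101101101111

Answer: 10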